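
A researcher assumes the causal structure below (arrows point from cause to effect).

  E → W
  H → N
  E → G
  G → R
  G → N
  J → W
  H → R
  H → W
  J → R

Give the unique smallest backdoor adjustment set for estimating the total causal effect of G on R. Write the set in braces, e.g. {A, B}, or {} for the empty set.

Variables eligible for adjustment (non-descendants of G, excluding G and R): {E, H, J, W}.
Backdoor paths from G to R:
  P1: G <- E -> W <- J -> R
  P2: G <- E -> W <- H -> R
Each backdoor path contains an unconditioned collider, so every path is already blocked with the empty conditioning set:
  P1: blocked at collider W (neither it nor any descendant is in the conditioning set).
  P2: blocked at collider W (neither it nor any descendant is in the conditioning set).
The empty set is therefore the unique smallest valid set.

{}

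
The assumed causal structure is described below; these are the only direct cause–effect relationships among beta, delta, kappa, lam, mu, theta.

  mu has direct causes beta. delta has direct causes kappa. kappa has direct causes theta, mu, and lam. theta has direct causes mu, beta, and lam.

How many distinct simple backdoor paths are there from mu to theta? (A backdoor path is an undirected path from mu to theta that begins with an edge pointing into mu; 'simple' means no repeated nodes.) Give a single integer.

1

A backdoor path from mu to theta is any simple undirected path whose first edge points into mu (i.e. leaves mu via a parent).
Parents of mu: {beta}.
Enumerating:
  P1: mu <- beta -> theta
That exhausts the simple backdoor paths. Count: 1.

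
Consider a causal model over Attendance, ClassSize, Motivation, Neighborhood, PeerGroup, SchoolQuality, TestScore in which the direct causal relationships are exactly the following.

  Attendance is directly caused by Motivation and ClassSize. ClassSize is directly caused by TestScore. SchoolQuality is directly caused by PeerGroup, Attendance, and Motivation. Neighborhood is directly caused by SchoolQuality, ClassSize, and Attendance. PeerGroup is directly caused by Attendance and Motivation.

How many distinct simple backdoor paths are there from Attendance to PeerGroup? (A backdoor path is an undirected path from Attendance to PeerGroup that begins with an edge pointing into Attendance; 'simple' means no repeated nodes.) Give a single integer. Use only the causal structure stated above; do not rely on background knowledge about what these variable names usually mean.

A backdoor path from Attendance to PeerGroup is any simple undirected path whose first edge points into Attendance (i.e. leaves Attendance via a parent).
Parents of Attendance: {ClassSize, Motivation}.
Enumerating:
  P1: Attendance <- Motivation -> PeerGroup
  P2: Attendance <- Motivation -> SchoolQuality <- PeerGroup
  P3: Attendance <- ClassSize -> Neighborhood <- SchoolQuality <- Motivation -> PeerGroup
  P4: Attendance <- ClassSize -> Neighborhood <- SchoolQuality <- PeerGroup
That exhausts the simple backdoor paths. Count: 4.

4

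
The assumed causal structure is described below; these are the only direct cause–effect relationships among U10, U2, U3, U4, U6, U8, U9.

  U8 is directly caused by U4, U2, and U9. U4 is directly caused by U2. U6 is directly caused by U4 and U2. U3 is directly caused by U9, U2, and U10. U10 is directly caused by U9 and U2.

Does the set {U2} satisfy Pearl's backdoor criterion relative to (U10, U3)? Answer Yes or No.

No

Backdoor paths from U10 to U3 (paths whose first edge points into U10):
  P1: U10 <- U2 -> U4 -> U8 <- U9 -> U3
  P2: U10 <- U2 -> U6 <- U4 -> U8 <- U9 -> U3
  P3: U10 <- U2 -> U8 <- U9 -> U3
  P4: U10 <- U2 -> U3
  P5: U10 <- U9 -> U8 <- U2 -> U3
  P6: U10 <- U9 -> U8 <- U4 <- U2 -> U3
  P7: U10 <- U9 -> U8 <- U4 -> U6 <- U2 -> U3
  P8: U10 <- U9 -> U3
Condition 1 (no descendant of U10 in the set): holds — descendants of U10 are {U3}; none are in {U2}.
Condition 2 (every backdoor path blocked by {U2}):
  P1: blocked at fork node U2 ∈ conditioning set.
  P2: blocked at fork node U2 ∈ conditioning set.
  P3: blocked at fork node U2 ∈ conditioning set.
  P4: blocked at fork node U2 ∈ conditioning set.
  P5: blocked at collider U8 (neither it nor any descendant is in the conditioning set).
  P6: blocked at collider U8 (neither it nor any descendant is in the conditioning set).
  P7: blocked at collider U8 (neither it nor any descendant is in the conditioning set).
  P8: open — no interior node is in the conditioning set.
{U2} does not satisfy the backdoor criterion.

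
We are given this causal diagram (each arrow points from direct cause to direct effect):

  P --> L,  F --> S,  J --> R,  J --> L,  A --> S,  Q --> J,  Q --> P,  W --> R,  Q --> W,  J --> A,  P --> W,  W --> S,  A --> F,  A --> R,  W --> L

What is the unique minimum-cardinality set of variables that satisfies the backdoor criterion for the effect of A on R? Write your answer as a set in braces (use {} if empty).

Variables eligible for adjustment (non-descendants of A, excluding A and R): {J, L, P, Q, W}.
Backdoor paths from A to R:
  P1: A <- J <- Q -> P -> W -> R
  P2: A <- J <- Q -> P -> L <- W -> R
  P3: A <- J <- Q -> W -> R
  P4: A <- J -> L <- P <- Q -> W -> R
  P5: A <- J -> L <- P -> W -> R
  P6: A <- J -> L <- W -> R
  P7: A <- J -> R
The empty set is not sufficient: P1 (A <- J <- Q -> P -> W -> R) has no collider blocking it and no conditioned non-collider, so it is open.
Try {J}:
  P1: blocked at chain node J ∈ conditioning set.
  P2: blocked at chain node J ∈ conditioning set.
  P3: blocked at chain node J ∈ conditioning set.
  P4: blocked at fork node J ∈ conditioning set.
  P5: blocked at fork node J ∈ conditioning set.
  P6: blocked at fork node J ∈ conditioning set.
  P7: blocked at fork node J ∈ conditioning set.
{J} contains no descendant of A and blocks every backdoor path.
No other singleton works — e.g. {Q} leaves P7 open — so {J} is the unique smallest valid adjustment set.

{J}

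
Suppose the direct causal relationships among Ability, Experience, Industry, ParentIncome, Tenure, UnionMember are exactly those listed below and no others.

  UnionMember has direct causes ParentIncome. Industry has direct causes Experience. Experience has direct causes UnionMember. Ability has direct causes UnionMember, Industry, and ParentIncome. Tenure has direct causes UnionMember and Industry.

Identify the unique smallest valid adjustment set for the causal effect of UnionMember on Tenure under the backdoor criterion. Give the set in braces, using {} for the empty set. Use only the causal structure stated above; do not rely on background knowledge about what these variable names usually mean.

{}

Variables eligible for adjustment (non-descendants of UnionMember, excluding UnionMember and Tenure): {ParentIncome}.
Backdoor paths from UnionMember to Tenure:
  P1: UnionMember <- ParentIncome -> Ability <- Industry -> Tenure
Each backdoor path contains an unconditioned collider, so every path is already blocked with the empty conditioning set:
  P1: blocked at collider Ability (neither it nor any descendant is in the conditioning set).
The empty set is therefore the unique smallest valid set.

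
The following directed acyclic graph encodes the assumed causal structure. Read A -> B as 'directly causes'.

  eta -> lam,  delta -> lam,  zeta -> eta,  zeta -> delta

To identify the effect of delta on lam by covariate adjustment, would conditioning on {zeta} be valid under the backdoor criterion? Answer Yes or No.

Backdoor paths from delta to lam (paths whose first edge points into delta):
  P1: delta <- zeta -> eta -> lam
Condition 1 (no descendant of delta in the set): holds — descendants of delta are {lam}; none are in {zeta}.
Condition 2 (every backdoor path blocked by {zeta}):
  P1: blocked at fork node zeta ∈ conditioning set.
{zeta} satisfies the backdoor criterion.

Yes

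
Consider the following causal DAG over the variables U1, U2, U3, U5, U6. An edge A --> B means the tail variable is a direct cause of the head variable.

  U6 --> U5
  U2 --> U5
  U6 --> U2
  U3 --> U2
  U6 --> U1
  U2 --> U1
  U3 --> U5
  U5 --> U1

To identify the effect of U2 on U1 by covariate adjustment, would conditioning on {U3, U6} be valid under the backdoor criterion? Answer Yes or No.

Backdoor paths from U2 to U1 (paths whose first edge points into U2):
  P1: U2 <- U3 -> U5 <- U6 -> U1
  P2: U2 <- U3 -> U5 -> U1
  P3: U2 <- U6 -> U5 -> U1
  P4: U2 <- U6 -> U1
Condition 1 (no descendant of U2 in the set): holds — descendants of U2 are {U1, U5}; none are in {U3, U6}.
Condition 2 (every backdoor path blocked by {U3, U6}):
  P1: blocked at fork node U3 ∈ conditioning set.
  P2: blocked at fork node U3 ∈ conditioning set.
  P3: blocked at fork node U6 ∈ conditioning set.
  P4: blocked at fork node U6 ∈ conditioning set.
{U3, U6} satisfies the backdoor criterion.

Yes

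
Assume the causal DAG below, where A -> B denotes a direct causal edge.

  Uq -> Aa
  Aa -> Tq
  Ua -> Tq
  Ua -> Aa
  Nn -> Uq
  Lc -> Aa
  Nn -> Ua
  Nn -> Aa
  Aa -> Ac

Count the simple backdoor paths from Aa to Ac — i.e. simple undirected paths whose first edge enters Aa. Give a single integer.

0

A backdoor path from Aa to Ac is any simple undirected path whose first edge points into Aa (i.e. leaves Aa via a parent).
Parents of Aa: {Lc, Nn, Ua, Uq}.
No simple path from any parent of Aa reaches Ac without revisiting Aa, so there are no backdoor paths.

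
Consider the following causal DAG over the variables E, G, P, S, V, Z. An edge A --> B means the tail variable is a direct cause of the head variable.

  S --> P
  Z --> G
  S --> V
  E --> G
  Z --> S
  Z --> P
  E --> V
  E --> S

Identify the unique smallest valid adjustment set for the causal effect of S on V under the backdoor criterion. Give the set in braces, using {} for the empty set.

Variables eligible for adjustment (non-descendants of S, excluding S and V): {E, G, Z}.
Backdoor paths from S to V:
  P1: S <- Z -> G <- E -> V
  P2: S <- E -> V
The empty set is not sufficient: P2 (S <- E -> V) has no collider blocking it and no conditioned non-collider, so it is open.
Try {E}:
  P1: blocked at collider G (neither it nor any descendant is in the conditioning set).
  P2: blocked at fork node E ∈ conditioning set.
{E} contains no descendant of S and blocks every backdoor path.
No other singleton works — e.g. {Z} leaves P2 open — so {E} is the unique smallest valid adjustment set.

{E}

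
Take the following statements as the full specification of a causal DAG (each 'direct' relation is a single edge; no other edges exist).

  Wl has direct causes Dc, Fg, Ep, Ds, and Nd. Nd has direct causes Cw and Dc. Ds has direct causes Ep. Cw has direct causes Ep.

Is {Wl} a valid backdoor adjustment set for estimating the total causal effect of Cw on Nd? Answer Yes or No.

Backdoor paths from Cw to Nd (paths whose first edge points into Cw):
  P1: Cw <- Ep -> Ds -> Wl <- Dc -> Nd
  P2: Cw <- Ep -> Ds -> Wl <- Nd
  P3: Cw <- Ep -> Wl <- Dc -> Nd
  P4: Cw <- Ep -> Wl <- Nd
Condition 1 (no descendant of Cw in the set): FAILS — Wl is a descendant of Cw.
Condition 2 (every backdoor path blocked by {Wl}):
  P1: open — collider(s) Wl are conditioned on (or have a conditioned descendant) and no non-collider on the path is in the set.
  P2: open — collider(s) Wl are conditioned on (or have a conditioned descendant) and no non-collider on the path is in the set.
  P3: open — collider(s) Wl are conditioned on (or have a conditioned descendant) and no non-collider on the path is in the set.
  P4: open — collider(s) Wl are conditioned on (or have a conditioned descendant) and no non-collider on the path is in the set.
{Wl} does not satisfy the backdoor criterion.

No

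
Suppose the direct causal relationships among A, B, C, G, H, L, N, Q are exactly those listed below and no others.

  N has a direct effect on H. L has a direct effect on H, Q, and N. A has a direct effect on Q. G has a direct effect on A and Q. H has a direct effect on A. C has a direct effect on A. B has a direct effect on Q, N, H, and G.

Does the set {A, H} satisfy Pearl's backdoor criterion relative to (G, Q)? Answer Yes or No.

Backdoor paths from G to Q (paths whose first edge points into G):
  P1: G <- B -> N <- L -> H -> A -> Q
  P2: G <- B -> N <- L -> Q
  P3: G <- B -> N -> H <- L -> Q
  P4: G <- B -> N -> H -> A -> Q
  P5: G <- B -> H <- L -> Q
  P6: G <- B -> H <- N <- L -> Q
  P7: G <- B -> H -> A -> Q
  P8: G <- B -> Q
Condition 1 (no descendant of G in the set): FAILS — A is a descendant of G.
Condition 2 (every backdoor path blocked by {A, H}):
  P1: blocked at chain node H ∈ conditioning set.
  P2: open — collider(s) N are conditioned on (or have a conditioned descendant) and no non-collider on the path is in the set.
  P3: open — collider(s) H are conditioned on (or have a conditioned descendant) and no non-collider on the path is in the set.
  P4: blocked at chain node H ∈ conditioning set.
  P5: open — collider(s) H are conditioned on (or have a conditioned descendant) and no non-collider on the path is in the set.
  P6: open — collider(s) H are conditioned on (or have a conditioned descendant) and no non-collider on the path is in the set.
  P7: blocked at chain node H ∈ conditioning set.
  P8: open — no interior node is in the conditioning set.
{A, H} does not satisfy the backdoor criterion.

No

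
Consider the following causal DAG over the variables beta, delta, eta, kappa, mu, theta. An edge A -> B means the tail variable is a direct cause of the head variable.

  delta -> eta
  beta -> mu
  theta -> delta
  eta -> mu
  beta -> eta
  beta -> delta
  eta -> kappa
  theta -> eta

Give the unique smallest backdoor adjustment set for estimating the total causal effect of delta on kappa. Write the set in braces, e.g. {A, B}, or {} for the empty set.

{beta, theta}

Variables eligible for adjustment (non-descendants of delta, excluding delta and kappa): {beta, theta}.
Backdoor paths from delta to kappa:
  P1: delta <- beta -> eta -> kappa
  P2: delta <- beta -> mu <- eta -> kappa
  P3: delta <- theta -> eta -> kappa
The empty set is not sufficient: P1 (delta <- beta -> eta -> kappa) has no collider blocking it and no conditioned non-collider, so it is open.
Try {beta, theta}:
  P1: blocked at fork node beta ∈ conditioning set.
  P2: blocked at fork node beta ∈ conditioning set.
  P3: blocked at fork node theta ∈ conditioning set.
{beta, theta} contains no descendant of delta and blocks every backdoor path.
Every element of {beta, theta} is needed (dropping beta leaves P1 open; dropping theta leaves P3 open), so no proper subset is valid.
Among all size-2 subsets of the eligible variables, only {beta, theta} blocks every backdoor path, so it is the unique smallest valid adjustment set.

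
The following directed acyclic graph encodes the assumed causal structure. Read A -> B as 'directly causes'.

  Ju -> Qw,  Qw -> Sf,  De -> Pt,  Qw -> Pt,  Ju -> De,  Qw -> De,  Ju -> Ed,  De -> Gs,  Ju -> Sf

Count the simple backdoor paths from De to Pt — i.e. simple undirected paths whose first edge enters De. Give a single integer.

3

A backdoor path from De to Pt is any simple undirected path whose first edge points into De (i.e. leaves De via a parent).
Parents of De: {Ju, Qw}.
Enumerating:
  P1: De <- Ju -> Qw -> Pt
  P2: De <- Ju -> Sf <- Qw -> Pt
  P3: De <- Qw -> Pt
That exhausts the simple backdoor paths. Count: 3.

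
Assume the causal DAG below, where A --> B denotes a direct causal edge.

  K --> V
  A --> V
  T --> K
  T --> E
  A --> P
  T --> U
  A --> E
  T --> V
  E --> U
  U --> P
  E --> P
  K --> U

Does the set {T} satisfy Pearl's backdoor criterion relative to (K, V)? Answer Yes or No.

Yes

Backdoor paths from K to V (paths whose first edge points into K):
  P1: K <- T -> V
  P2: K <- T -> E <- A -> V
  P3: K <- T -> E -> U -> P <- A -> V
  P4: K <- T -> E -> P <- A -> V
  P5: K <- T -> U <- E <- A -> V
  P6: K <- T -> U <- E -> P <- A -> V
  P7: K <- T -> U -> P <- A -> V
  P8: K <- T -> U -> P <- E <- A -> V
Condition 1 (no descendant of K in the set): holds — descendants of K are {P, U, V}; none are in {T}.
Condition 2 (every backdoor path blocked by {T}):
  P1: blocked at fork node T ∈ conditioning set.
  P2: blocked at fork node T ∈ conditioning set.
  P3: blocked at fork node T ∈ conditioning set.
  P4: blocked at fork node T ∈ conditioning set.
  P5: blocked at fork node T ∈ conditioning set.
  P6: blocked at fork node T ∈ conditioning set.
  P7: blocked at fork node T ∈ conditioning set.
  P8: blocked at fork node T ∈ conditioning set.
{T} satisfies the backdoor criterion.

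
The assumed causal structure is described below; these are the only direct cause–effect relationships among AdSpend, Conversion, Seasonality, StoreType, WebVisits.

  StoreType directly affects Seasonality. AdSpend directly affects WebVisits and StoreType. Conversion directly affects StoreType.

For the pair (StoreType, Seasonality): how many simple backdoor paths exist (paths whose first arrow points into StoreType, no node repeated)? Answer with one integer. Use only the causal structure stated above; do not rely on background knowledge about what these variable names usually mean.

0

A backdoor path from StoreType to Seasonality is any simple undirected path whose first edge points into StoreType (i.e. leaves StoreType via a parent).
Parents of StoreType: {AdSpend, Conversion}.
No simple path from any parent of StoreType reaches Seasonality without revisiting StoreType, so there are no backdoor paths.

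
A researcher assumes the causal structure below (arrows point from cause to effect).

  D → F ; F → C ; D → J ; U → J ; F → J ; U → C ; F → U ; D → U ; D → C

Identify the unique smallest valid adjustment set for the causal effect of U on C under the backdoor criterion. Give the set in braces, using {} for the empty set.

{D, F}

Variables eligible for adjustment (non-descendants of U, excluding U and C): {D, F}.
Backdoor paths from U to C:
  P1: U <- D -> F -> C
  P2: U <- D -> J <- F -> C
  P3: U <- D -> C
  P4: U <- F <- D -> C
  P5: U <- F -> J <- D -> C
  P6: U <- F -> C
The empty set is not sufficient: P1 (U <- D -> F -> C) has no collider blocking it and no conditioned non-collider, so it is open.
Try {D, F}:
  P1: blocked at fork node D ∈ conditioning set.
  P2: blocked at fork node D ∈ conditioning set.
  P3: blocked at fork node D ∈ conditioning set.
  P4: blocked at chain node F ∈ conditioning set.
  P5: blocked at fork node F ∈ conditioning set.
  P6: blocked at fork node F ∈ conditioning set.
{D, F} contains no descendant of U and blocks every backdoor path.
Every element of {D, F} is needed (dropping D leaves P3 open; dropping F leaves P6 open), so no proper subset is valid.
Among all size-2 subsets of the eligible variables, only {D, F} blocks every backdoor path, so it is the unique smallest valid adjustment set.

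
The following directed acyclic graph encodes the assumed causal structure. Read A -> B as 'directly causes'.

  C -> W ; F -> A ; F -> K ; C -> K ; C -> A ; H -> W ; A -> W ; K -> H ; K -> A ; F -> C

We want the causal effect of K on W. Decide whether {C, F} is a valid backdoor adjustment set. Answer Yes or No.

Yes

Backdoor paths from K to W (paths whose first edge points into K):
  P1: K <- F -> C -> A -> W
  P2: K <- F -> C -> W
  P3: K <- F -> A <- C -> W
  P4: K <- F -> A -> W
  P5: K <- C <- F -> A -> W
  P6: K <- C -> A -> W
  P7: K <- C -> W
Condition 1 (no descendant of K in the set): holds — descendants of K are {A, H, W}; none are in {C, F}.
Condition 2 (every backdoor path blocked by {C, F}):
  P1: blocked at fork node F ∈ conditioning set.
  P2: blocked at fork node F ∈ conditioning set.
  P3: blocked at fork node F ∈ conditioning set.
  P4: blocked at fork node F ∈ conditioning set.
  P5: blocked at chain node C ∈ conditioning set.
  P6: blocked at fork node C ∈ conditioning set.
  P7: blocked at fork node C ∈ conditioning set.
{C, F} satisfies the backdoor criterion.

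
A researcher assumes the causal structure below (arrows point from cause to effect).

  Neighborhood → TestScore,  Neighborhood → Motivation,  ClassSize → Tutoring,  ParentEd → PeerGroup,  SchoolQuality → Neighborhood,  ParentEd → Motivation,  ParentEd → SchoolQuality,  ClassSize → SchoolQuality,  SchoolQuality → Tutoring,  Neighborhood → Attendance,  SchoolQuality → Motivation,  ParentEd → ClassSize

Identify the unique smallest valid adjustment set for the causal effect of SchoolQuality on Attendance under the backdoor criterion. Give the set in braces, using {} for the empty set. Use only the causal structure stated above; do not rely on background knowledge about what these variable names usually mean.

Variables eligible for adjustment (non-descendants of SchoolQuality, excluding SchoolQuality and Attendance): {ClassSize, ParentEd, PeerGroup}.
Backdoor paths from SchoolQuality to Attendance:
  P1: SchoolQuality <- ParentEd -> Motivation <- Neighborhood -> Attendance
  P2: SchoolQuality <- ClassSize <- ParentEd -> Motivation <- Neighborhood -> Attendance
Each backdoor path contains an unconditioned collider, so every path is already blocked with the empty conditioning set:
  P1: blocked at collider Motivation (neither it nor any descendant is in the conditioning set).
  P2: blocked at collider Motivation (neither it nor any descendant is in the conditioning set).
The empty set is therefore the unique smallest valid set.

{}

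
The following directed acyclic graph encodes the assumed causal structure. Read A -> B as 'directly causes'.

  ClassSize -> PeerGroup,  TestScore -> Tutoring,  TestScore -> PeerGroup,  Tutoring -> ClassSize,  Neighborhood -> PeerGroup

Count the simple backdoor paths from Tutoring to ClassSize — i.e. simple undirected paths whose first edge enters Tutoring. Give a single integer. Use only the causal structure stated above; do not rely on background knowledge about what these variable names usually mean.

A backdoor path from Tutoring to ClassSize is any simple undirected path whose first edge points into Tutoring (i.e. leaves Tutoring via a parent).
Parents of Tutoring: {TestScore}.
Enumerating:
  P1: Tutoring <- TestScore -> PeerGroup <- ClassSize
That exhausts the simple backdoor paths. Count: 1.

1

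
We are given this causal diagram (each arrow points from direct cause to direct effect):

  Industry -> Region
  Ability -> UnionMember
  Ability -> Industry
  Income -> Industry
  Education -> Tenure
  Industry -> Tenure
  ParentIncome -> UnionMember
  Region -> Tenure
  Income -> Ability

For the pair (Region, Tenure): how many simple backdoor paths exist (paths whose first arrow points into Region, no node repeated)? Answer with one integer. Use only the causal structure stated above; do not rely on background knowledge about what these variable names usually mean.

1

A backdoor path from Region to Tenure is any simple undirected path whose first edge points into Region (i.e. leaves Region via a parent).
Parents of Region: {Industry}.
Enumerating:
  P1: Region <- Industry -> Tenure
That exhausts the simple backdoor paths. Count: 1.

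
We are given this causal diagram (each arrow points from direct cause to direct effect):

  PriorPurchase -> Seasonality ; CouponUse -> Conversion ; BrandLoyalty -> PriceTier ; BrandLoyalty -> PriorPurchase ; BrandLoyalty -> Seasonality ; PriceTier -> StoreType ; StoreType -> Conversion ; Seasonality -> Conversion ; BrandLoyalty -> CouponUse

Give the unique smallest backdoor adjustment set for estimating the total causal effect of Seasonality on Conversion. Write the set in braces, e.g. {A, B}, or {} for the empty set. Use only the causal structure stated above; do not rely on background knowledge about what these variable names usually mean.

Variables eligible for adjustment (non-descendants of Seasonality, excluding Seasonality and Conversion): {BrandLoyalty, CouponUse, PriceTier, PriorPurchase, StoreType}.
Backdoor paths from Seasonality to Conversion:
  P1: Seasonality <- BrandLoyalty -> PriceTier -> StoreType -> Conversion
  P2: Seasonality <- BrandLoyalty -> CouponUse -> Conversion
  P3: Seasonality <- PriorPurchase <- BrandLoyalty -> PriceTier -> StoreType -> Conversion
  P4: Seasonality <- PriorPurchase <- BrandLoyalty -> CouponUse -> Conversion
The empty set is not sufficient: P1 (Seasonality <- BrandLoyalty -> PriceTier -> StoreType -> Conversion) has no collider blocking it and no conditioned non-collider, so it is open.
Try {BrandLoyalty}:
  P1: blocked at fork node BrandLoyalty ∈ conditioning set.
  P2: blocked at fork node BrandLoyalty ∈ conditioning set.
  P3: blocked at fork node BrandLoyalty ∈ conditioning set.
  P4: blocked at fork node BrandLoyalty ∈ conditioning set.
{BrandLoyalty} contains no descendant of Seasonality and blocks every backdoor path.
No other singleton works — e.g. {PriceTier} leaves P2 open — so {BrandLoyalty} is the unique smallest valid adjustment set.

{BrandLoyalty}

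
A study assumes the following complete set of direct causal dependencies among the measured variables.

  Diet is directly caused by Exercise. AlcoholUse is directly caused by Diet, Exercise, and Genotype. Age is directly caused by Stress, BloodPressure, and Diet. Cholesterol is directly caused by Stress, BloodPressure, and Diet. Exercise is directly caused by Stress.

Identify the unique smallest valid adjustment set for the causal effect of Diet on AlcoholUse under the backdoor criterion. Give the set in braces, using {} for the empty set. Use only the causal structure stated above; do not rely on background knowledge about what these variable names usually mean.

{Exercise}

Variables eligible for adjustment (non-descendants of Diet, excluding Diet and AlcoholUse): {BloodPressure, Exercise, Genotype, Stress}.
Backdoor paths from Diet to AlcoholUse:
  P1: Diet <- Exercise -> AlcoholUse
The empty set is not sufficient: P1 (Diet <- Exercise -> AlcoholUse) has no collider blocking it and no conditioned non-collider, so it is open.
Try {Exercise}:
  P1: blocked at fork node Exercise ∈ conditioning set.
{Exercise} contains no descendant of Diet and blocks every backdoor path.
No other singleton works — e.g. {Stress} leaves P1 open — so {Exercise} is the unique smallest valid adjustment set.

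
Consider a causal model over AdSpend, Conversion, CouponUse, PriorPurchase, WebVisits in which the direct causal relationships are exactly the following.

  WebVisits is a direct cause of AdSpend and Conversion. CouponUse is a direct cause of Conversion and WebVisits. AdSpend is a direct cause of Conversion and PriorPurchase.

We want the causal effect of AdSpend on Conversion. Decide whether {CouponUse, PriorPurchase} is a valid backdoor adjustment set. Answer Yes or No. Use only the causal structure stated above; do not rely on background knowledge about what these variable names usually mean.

No

Backdoor paths from AdSpend to Conversion (paths whose first edge points into AdSpend):
  P1: AdSpend <- WebVisits <- CouponUse -> Conversion
  P2: AdSpend <- WebVisits -> Conversion
Condition 1 (no descendant of AdSpend in the set): FAILS — PriorPurchase is a descendant of AdSpend.
Condition 2 (every backdoor path blocked by {CouponUse, PriorPurchase}):
  P1: blocked at fork node CouponUse ∈ conditioning set.
  P2: open — no interior node is in the conditioning set.
{CouponUse, PriorPurchase} does not satisfy the backdoor criterion.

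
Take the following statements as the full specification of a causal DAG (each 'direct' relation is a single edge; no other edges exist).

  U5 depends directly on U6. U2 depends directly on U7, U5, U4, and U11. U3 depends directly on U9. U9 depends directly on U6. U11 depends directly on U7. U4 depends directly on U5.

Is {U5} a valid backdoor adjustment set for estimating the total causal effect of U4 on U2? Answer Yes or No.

Yes

Backdoor paths from U4 to U2 (paths whose first edge points into U4):
  P1: U4 <- U5 -> U2
Condition 1 (no descendant of U4 in the set): holds — descendants of U4 are {U2}; none are in {U5}.
Condition 2 (every backdoor path blocked by {U5}):
  P1: blocked at fork node U5 ∈ conditioning set.
{U5} satisfies the backdoor criterion.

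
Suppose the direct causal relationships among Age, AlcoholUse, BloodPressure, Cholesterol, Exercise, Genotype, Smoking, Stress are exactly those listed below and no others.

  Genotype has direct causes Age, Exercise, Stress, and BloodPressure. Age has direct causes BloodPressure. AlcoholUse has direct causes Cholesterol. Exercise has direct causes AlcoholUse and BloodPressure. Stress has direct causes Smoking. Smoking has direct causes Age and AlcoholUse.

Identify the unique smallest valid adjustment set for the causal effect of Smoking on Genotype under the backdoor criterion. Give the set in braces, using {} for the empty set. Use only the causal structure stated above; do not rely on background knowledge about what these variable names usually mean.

{Age, AlcoholUse}

Variables eligible for adjustment (non-descendants of Smoking, excluding Smoking and Genotype): {Age, AlcoholUse, BloodPressure, Cholesterol, Exercise}.
Backdoor paths from Smoking to Genotype:
  P1: Smoking <- Age <- BloodPressure -> Exercise -> Genotype
  P2: Smoking <- Age <- BloodPressure -> Genotype
  P3: Smoking <- Age -> Genotype
  P4: Smoking <- AlcoholUse -> Exercise <- BloodPressure -> Age -> Genotype
  P5: Smoking <- AlcoholUse -> Exercise <- BloodPressure -> Genotype
  P6: Smoking <- AlcoholUse -> Exercise -> Genotype
The empty set is not sufficient: P1 (Smoking <- Age <- BloodPressure -> Exercise -> Genotype) has no collider blocking it and no conditioned non-collider, so it is open.
Try {Age, AlcoholUse}:
  P1: blocked at chain node Age ∈ conditioning set.
  P2: blocked at chain node Age ∈ conditioning set.
  P3: blocked at fork node Age ∈ conditioning set.
  P4: blocked at fork node AlcoholUse ∈ conditioning set.
  P5: blocked at fork node AlcoholUse ∈ conditioning set.
  P6: blocked at fork node AlcoholUse ∈ conditioning set.
{Age, AlcoholUse} contains no descendant of Smoking and blocks every backdoor path.
Every element of {Age, AlcoholUse} is needed (dropping Age leaves P1 open; dropping AlcoholUse leaves P6 open), so no proper subset is valid.
Among all size-2 subsets of the eligible variables, only {Age, AlcoholUse} blocks every backdoor path, so it is the unique smallest valid adjustment set.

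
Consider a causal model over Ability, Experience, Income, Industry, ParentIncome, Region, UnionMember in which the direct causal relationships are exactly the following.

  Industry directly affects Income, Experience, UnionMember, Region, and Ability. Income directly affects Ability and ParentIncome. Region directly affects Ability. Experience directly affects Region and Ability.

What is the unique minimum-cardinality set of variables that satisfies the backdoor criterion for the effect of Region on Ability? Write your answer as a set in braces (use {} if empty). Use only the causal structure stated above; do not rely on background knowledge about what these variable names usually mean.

Variables eligible for adjustment (non-descendants of Region, excluding Region and Ability): {Experience, Income, Industry, ParentIncome, UnionMember}.
Backdoor paths from Region to Ability:
  P1: Region <- Industry -> Income -> Ability
  P2: Region <- Industry -> Experience -> Ability
  P3: Region <- Industry -> Ability
  P4: Region <- Experience <- Industry -> Income -> Ability
  P5: Region <- Experience <- Industry -> Ability
  P6: Region <- Experience -> Ability
The empty set is not sufficient: P1 (Region <- Industry -> Income -> Ability) has no collider blocking it and no conditioned non-collider, so it is open.
Try {Experience, Industry}:
  P1: blocked at fork node Industry ∈ conditioning set.
  P2: blocked at fork node Industry ∈ conditioning set.
  P3: blocked at fork node Industry ∈ conditioning set.
  P4: blocked at chain node Experience ∈ conditioning set.
  P5: blocked at chain node Experience ∈ conditioning set.
  P6: blocked at fork node Experience ∈ conditioning set.
{Experience, Industry} contains no descendant of Region and blocks every backdoor path.
Every element of {Experience, Industry} is needed (dropping Experience leaves P6 open; dropping Industry leaves P1 open), so no proper subset is valid.
Among all size-2 subsets of the eligible variables, only {Experience, Industry} blocks every backdoor path, so it is the unique smallest valid adjustment set.

{Experience, Industry}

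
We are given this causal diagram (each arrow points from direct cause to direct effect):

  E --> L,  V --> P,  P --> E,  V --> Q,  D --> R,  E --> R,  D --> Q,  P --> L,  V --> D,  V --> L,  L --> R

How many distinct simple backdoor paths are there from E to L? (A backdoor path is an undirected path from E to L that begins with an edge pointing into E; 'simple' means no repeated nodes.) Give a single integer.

A backdoor path from E to L is any simple undirected path whose first edge points into E (i.e. leaves E via a parent).
Parents of E: {P}.
Enumerating:
  P1: E <- P <- V -> D -> R <- L
  P2: E <- P <- V -> Q <- D -> R <- L
  P3: E <- P <- V -> L
  P4: E <- P -> L
That exhausts the simple backdoor paths. Count: 4.

4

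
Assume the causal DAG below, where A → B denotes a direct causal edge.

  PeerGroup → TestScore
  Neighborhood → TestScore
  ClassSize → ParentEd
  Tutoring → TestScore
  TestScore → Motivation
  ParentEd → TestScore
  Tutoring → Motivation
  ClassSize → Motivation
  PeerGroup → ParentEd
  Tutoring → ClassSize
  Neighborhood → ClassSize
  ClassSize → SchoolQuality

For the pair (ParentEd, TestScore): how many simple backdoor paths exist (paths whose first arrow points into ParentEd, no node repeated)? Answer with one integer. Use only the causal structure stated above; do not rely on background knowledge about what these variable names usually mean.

6

A backdoor path from ParentEd to TestScore is any simple undirected path whose first edge points into ParentEd (i.e. leaves ParentEd via a parent).
Parents of ParentEd: {ClassSize, PeerGroup}.
Enumerating:
  P1: ParentEd <- PeerGroup -> TestScore
  P2: ParentEd <- ClassSize <- Neighborhood -> TestScore
  P3: ParentEd <- ClassSize <- Tutoring -> TestScore
  P4: ParentEd <- ClassSize <- Tutoring -> Motivation <- TestScore
  P5: ParentEd <- ClassSize -> Motivation <- Tutoring -> TestScore
  P6: ParentEd <- ClassSize -> Motivation <- TestScore
That exhausts the simple backdoor paths. Count: 6.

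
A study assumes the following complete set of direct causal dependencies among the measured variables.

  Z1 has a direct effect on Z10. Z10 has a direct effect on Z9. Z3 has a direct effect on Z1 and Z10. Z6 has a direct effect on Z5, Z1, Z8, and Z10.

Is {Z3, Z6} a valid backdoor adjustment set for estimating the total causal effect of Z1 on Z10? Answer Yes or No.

Backdoor paths from Z1 to Z10 (paths whose first edge points into Z1):
  P1: Z1 <- Z6 -> Z10
  P2: Z1 <- Z3 -> Z10
Condition 1 (no descendant of Z1 in the set): holds — descendants of Z1 are {Z10, Z9}; none are in {Z3, Z6}.
Condition 2 (every backdoor path blocked by {Z3, Z6}):
  P1: blocked at fork node Z6 ∈ conditioning set.
  P2: blocked at fork node Z3 ∈ conditioning set.
{Z3, Z6} satisfies the backdoor criterion.

Yes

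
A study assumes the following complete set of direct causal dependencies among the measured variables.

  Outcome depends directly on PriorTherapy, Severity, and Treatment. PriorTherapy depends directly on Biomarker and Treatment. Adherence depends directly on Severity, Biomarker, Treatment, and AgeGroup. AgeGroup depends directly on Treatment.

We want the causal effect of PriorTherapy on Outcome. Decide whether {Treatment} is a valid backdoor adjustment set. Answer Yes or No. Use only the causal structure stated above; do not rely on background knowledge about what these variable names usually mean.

Yes

Backdoor paths from PriorTherapy to Outcome (paths whose first edge points into PriorTherapy):
  P1: PriorTherapy <- Treatment -> AgeGroup -> Adherence <- Severity -> Outcome
  P2: PriorTherapy <- Treatment -> Adherence <- Severity -> Outcome
  P3: PriorTherapy <- Treatment -> Outcome
  P4: PriorTherapy <- Biomarker -> Adherence <- Treatment -> Outcome
  P5: PriorTherapy <- Biomarker -> Adherence <- Severity -> Outcome
  P6: PriorTherapy <- Biomarker -> Adherence <- AgeGroup <- Treatment -> Outcome
Condition 1 (no descendant of PriorTherapy in the set): holds — descendants of PriorTherapy are {Outcome}; none are in {Treatment}.
Condition 2 (every backdoor path blocked by {Treatment}):
  P1: blocked at fork node Treatment ∈ conditioning set.
  P2: blocked at fork node Treatment ∈ conditioning set.
  P3: blocked at fork node Treatment ∈ conditioning set.
  P4: blocked at collider Adherence (neither it nor any descendant is in the conditioning set).
  P5: blocked at collider Adherence (neither it nor any descendant is in the conditioning set).
  P6: blocked at collider Adherence (neither it nor any descendant is in the conditioning set).
{Treatment} satisfies the backdoor criterion.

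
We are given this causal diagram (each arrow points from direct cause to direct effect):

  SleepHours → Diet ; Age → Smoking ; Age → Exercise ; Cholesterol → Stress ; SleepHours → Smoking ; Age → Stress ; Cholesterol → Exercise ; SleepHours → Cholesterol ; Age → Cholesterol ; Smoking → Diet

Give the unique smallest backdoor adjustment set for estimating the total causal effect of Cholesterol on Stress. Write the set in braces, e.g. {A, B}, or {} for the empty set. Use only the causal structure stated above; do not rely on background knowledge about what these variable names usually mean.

Variables eligible for adjustment (non-descendants of Cholesterol, excluding Cholesterol and Stress): {Age, Diet, SleepHours, Smoking}.
Backdoor paths from Cholesterol to Stress:
  P1: Cholesterol <- SleepHours -> Smoking <- Age -> Stress
  P2: Cholesterol <- SleepHours -> Diet <- Smoking <- Age -> Stress
  P3: Cholesterol <- Age -> Stress
The empty set is not sufficient: P3 (Cholesterol <- Age -> Stress) has no collider blocking it and no conditioned non-collider, so it is open.
Try {Age}:
  P1: blocked at collider Smoking (neither it nor any descendant is in the conditioning set).
  P2: blocked at collider Diet (neither it nor any descendant is in the conditioning set).
  P3: blocked at fork node Age ∈ conditioning set.
{Age} contains no descendant of Cholesterol and blocks every backdoor path.
No other singleton works — e.g. {SleepHours} leaves P3 open — so {Age} is the unique smallest valid adjustment set.

{Age}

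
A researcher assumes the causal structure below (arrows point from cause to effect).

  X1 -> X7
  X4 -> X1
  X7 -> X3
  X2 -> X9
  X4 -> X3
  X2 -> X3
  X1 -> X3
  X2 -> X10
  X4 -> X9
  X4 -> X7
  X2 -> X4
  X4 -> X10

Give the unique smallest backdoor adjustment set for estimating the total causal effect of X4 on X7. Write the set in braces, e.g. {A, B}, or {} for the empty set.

Variables eligible for adjustment (non-descendants of X4, excluding X4 and X7): {X2}.
Backdoor paths from X4 to X7:
  P1: X4 <- X2 -> X3 <- X1 -> X7
  P2: X4 <- X2 -> X3 <- X7
Each backdoor path contains an unconditioned collider, so every path is already blocked with the empty conditioning set:
  P1: blocked at collider X3 (neither it nor any descendant is in the conditioning set).
  P2: blocked at collider X3 (neither it nor any descendant is in the conditioning set).
The empty set is therefore the unique smallest valid set.

{}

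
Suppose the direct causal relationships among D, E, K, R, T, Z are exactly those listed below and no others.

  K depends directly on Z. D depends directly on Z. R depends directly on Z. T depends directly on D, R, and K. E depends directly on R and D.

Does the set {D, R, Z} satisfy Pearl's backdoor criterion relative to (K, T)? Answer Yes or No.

Backdoor paths from K to T (paths whose first edge points into K):
  P1: K <- Z -> R -> E <- D -> T
  P2: K <- Z -> R -> T
  P3: K <- Z -> D -> E <- R -> T
  P4: K <- Z -> D -> T
Condition 1 (no descendant of K in the set): holds — descendants of K are {T}; none are in {D, R, Z}.
Condition 2 (every backdoor path blocked by {D, R, Z}):
  P1: blocked at fork node Z ∈ conditioning set.
  P2: blocked at fork node Z ∈ conditioning set.
  P3: blocked at fork node Z ∈ conditioning set.
  P4: blocked at fork node Z ∈ conditioning set.
{D, R, Z} satisfies the backdoor criterion.

Yes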